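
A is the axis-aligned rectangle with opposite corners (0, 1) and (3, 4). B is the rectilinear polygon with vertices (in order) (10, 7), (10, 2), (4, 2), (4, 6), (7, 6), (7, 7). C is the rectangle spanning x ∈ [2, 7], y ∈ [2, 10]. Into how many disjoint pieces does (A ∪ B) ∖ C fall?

(A ∪ B) ∖ C splits into 2 disjoint pieces (area 7, area 15).

2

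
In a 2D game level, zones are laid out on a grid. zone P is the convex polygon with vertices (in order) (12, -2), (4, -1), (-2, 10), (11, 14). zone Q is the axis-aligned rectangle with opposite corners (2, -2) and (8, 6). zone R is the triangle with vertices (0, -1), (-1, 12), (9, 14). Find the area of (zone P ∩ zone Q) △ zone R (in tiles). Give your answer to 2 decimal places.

|zone P ∩ zone Q| = 39.3333.
|(zone P ∩ zone Q) ∩ zone R| = 4.0175.
|(zone P ∩ zone Q) △ zone R| = 39.3333 + 66 − 8.0349 = 97.30.

97.30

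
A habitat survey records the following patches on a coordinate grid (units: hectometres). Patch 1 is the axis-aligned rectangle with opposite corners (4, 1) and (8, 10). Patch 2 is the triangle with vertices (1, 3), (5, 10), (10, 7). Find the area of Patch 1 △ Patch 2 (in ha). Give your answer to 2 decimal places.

28.43

|Patch 1| = 36, |Patch 2| = 23.5, |Patch 1∩Patch 2| = 15.5361.
|Patch 1 △ Patch 2| = |Patch 1| + |Patch 2| − 2·|Patch 1∩Patch 2| = 36 + 23.5 − 31.0722 = 28.43.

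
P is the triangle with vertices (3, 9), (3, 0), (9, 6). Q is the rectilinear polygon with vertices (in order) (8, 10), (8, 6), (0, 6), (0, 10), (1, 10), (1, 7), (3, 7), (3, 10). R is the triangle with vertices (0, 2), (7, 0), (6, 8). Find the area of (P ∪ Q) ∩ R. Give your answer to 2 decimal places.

15.88

The region (P ∪ Q) ∩ R is the polygon with vertices (3.889,0.889), (3,1.143), (3,5), (6,8), (6.556,3.556).
By the shoelace formula its area is 15.88.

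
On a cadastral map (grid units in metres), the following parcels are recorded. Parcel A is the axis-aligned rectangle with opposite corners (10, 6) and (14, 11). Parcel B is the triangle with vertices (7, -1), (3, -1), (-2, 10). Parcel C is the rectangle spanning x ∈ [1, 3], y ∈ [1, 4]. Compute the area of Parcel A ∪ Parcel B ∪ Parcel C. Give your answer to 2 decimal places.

43.31

By inclusion–exclusion:
Individual areas: |Parcel A| = 20, |Parcel B| = 22, |Parcel C| = 6.
|Parcel A∩Parcel B| = 0.
|Parcel A∩Parcel C| = 0 (no overlap).
|Parcel B∩Parcel C| = 4.6859.
|Parcel A∩Parcel B∩Parcel C| = 0.
|Parcel A ∪ Parcel B ∪ Parcel C| = 48 − 4.6859 + 0 = 43.31.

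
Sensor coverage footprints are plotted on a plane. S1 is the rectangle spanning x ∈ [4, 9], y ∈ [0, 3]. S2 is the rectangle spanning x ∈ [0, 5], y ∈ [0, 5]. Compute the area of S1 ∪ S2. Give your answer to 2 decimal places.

By inclusion–exclusion:
Individual areas: |S1| = 15, |S2| = 25.
|S1∩S2|: x∈[4,5], y∈[0,3] → 1·3 = 3.
|S1 ∪ S2| = 40 − 3 = 37.00.

37.00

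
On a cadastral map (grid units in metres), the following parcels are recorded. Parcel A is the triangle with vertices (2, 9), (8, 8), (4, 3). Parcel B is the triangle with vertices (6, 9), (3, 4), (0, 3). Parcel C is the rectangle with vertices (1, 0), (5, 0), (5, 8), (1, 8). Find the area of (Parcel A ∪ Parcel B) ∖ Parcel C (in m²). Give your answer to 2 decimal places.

8.86

|Parcel A ∪ Parcel B| = 20.4978.
|(Parcel A ∪ Parcel B) ∩ Parcel C| = 11.6369.
|(Parcel A ∪ Parcel B) ∖ Parcel C| = 20.4978 − 11.6369 = 8.86.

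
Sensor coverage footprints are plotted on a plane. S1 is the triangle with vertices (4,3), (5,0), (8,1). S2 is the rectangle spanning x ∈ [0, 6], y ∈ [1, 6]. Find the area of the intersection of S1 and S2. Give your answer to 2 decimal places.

2.33

The intersection is the polygon with vertices (4,3), (6,2), (6,1), (4.667,1).
By the shoelace formula its area is 2.33.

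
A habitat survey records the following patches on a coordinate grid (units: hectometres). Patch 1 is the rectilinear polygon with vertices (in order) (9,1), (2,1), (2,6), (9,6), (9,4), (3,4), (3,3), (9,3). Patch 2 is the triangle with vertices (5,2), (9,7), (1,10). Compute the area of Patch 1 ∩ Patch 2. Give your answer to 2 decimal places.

8.45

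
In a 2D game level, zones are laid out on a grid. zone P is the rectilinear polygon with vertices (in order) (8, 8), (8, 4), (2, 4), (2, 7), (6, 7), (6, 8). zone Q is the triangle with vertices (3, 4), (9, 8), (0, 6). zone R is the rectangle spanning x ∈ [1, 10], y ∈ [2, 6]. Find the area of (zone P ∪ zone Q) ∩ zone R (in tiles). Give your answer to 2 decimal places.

The region (zone P ∪ zone Q) ∩ zone R is the polygon with vertices (8,4), (3,4), (2,4), (2,4.667), (1,5.333), (1,6), (8,6).
By the shoelace formula its area is 13.00.

13.00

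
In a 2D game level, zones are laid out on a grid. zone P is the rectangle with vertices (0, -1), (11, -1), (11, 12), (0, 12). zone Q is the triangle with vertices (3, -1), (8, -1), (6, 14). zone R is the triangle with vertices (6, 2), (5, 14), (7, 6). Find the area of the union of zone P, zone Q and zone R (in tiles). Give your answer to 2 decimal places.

By inclusion–exclusion:
Individual areas: |zone P| = 143, |zone Q| = 37.5, |zone R| = 8.
|zone P∩zone Q| = 36.8333.
|zone P∩zone R| = 7.6667.
|zone Q∩zone R| = 7.3464.
|zone P∩zone Q∩zone R| = 7.3464.
|zone P ∪ zone Q ∪ zone R| = 188.5 − 51.8464 + 7.3464 = 144.00.

144.00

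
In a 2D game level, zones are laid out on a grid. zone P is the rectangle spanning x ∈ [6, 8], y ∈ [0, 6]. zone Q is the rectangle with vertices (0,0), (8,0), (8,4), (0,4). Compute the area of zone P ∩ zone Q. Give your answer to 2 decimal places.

8.00

|zone P∩zone Q|: x∈[6,8], y∈[0,4] → 2·4 = 8.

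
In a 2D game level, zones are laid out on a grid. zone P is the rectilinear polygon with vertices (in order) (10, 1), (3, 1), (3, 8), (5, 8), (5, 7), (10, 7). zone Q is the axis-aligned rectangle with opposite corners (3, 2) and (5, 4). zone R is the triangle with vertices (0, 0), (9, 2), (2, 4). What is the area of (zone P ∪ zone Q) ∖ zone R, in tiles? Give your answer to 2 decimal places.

|zone P ∪ zone Q| = 44.
|(zone P ∪ zone Q) ∩ zone R| = 8.8929.
|(zone P ∪ zone Q) ∖ zone R| = 44 − 8.8929 = 35.11.

35.11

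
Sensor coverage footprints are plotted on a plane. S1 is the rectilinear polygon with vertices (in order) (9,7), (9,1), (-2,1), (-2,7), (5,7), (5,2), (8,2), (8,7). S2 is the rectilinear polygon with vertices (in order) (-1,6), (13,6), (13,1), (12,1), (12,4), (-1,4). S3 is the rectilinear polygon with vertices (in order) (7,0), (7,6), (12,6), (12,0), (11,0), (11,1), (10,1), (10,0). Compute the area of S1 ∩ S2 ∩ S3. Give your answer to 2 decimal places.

2.00

The intersection is the polygon with vertices (8,4), (8,6), (9,6), (9,4).
By the shoelace formula its area is 2.00.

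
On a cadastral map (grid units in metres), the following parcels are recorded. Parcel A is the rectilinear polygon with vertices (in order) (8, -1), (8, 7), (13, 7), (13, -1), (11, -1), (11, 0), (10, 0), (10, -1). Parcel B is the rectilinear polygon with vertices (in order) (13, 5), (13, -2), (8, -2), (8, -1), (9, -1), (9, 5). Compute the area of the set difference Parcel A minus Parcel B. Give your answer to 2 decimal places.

|Parcel A| = 39, |Parcel A∩Parcel B| = 23.
|Parcel A ∖ Parcel B| = |Parcel A| − |Parcel A∩Parcel B| = 39 − 23 = 16.00.

16.00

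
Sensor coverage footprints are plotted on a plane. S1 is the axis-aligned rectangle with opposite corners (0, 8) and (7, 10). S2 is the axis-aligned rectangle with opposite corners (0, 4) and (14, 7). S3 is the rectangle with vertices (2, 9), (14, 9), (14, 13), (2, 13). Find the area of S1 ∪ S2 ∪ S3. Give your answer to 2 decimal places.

99.00

By inclusion–exclusion:
Individual areas: |S1| = 14, |S2| = 42, |S3| = 48.
|S1∩S2| = 0 (no overlap).
|S1∩S3|: x∈[2,7], y∈[9,10] → 5·1 = 5.
|S2∩S3| = 0 (no overlap).
|S1∩S2∩S3| = 0.
|S1 ∪ S2 ∪ S3| = 104 − 5 + 0 = 99.00.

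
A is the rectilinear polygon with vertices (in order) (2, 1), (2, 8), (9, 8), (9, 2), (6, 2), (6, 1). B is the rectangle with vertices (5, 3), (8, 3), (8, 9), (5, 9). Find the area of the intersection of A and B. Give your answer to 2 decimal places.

15.00

The intersection is the polygon with vertices (8,8), (8,3), (5,3), (5,8).
By the shoelace formula its area is 15.00.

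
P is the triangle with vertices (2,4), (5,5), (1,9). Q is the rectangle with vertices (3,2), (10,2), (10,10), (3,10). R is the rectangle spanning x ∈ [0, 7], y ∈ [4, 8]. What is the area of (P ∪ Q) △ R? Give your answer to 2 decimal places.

|P ∪ Q| = 61.3333.
|(P ∪ Q) ∩ R| = 20.9333.
|(P ∪ Q) △ R| = 61.3333 + 28 − 41.8667 = 47.47.

47.47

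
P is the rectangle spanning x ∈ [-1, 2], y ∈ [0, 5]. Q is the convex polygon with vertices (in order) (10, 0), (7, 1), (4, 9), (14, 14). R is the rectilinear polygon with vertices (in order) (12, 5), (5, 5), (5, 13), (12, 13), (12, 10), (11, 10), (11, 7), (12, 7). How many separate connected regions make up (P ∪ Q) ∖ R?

(P ∪ Q) ∖ R splits into 4 disjoint pieces (area 15, area 20.0714, area 1.5833, area 9).

4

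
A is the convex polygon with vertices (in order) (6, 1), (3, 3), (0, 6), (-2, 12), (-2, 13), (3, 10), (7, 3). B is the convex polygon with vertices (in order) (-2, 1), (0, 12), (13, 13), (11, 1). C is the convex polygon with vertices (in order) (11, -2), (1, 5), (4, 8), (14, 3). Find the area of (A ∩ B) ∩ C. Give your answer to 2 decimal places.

The region (A ∩ B) ∩ C is the polygon with vertices (7,3), (6.185,1.37), (1,5), (4,8), (4.2,7.9).
By the shoelace formula its area is 18.05.

18.05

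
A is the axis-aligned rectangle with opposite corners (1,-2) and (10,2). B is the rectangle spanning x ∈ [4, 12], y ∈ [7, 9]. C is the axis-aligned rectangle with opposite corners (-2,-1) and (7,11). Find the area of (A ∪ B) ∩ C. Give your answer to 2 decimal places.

24.00

|A ∪ B| = 52.
|(A ∪ B) ∩ C| = 24.00.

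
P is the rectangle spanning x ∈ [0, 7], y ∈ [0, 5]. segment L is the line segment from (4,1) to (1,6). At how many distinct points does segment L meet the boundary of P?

1

The segment meets the boundary at (1.6,5).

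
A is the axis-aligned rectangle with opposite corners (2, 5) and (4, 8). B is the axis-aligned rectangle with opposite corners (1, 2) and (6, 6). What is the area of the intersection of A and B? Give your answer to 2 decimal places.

2.00

|A∩B|: x∈[2,4], y∈[5,6] → 2·1 = 2.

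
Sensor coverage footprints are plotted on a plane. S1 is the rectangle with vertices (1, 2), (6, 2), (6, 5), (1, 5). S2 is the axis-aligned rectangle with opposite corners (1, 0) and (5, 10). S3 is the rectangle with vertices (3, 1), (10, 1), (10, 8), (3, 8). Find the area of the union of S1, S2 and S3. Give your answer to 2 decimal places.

By inclusion–exclusion:
Individual areas: |S1| = 15, |S2| = 40, |S3| = 49.
|S1∩S2|: x∈[1,5], y∈[2,5] → 4·3 = 12.
|S1∩S3|: x∈[3,6], y∈[2,5] → 3·3 = 9.
|S2∩S3|: x∈[3,5], y∈[1,8] → 2·7 = 14.
|S1∩S2∩S3| = 6.
|S1 ∪ S2 ∪ S3| = 104 − 35 + 6 = 75.00.

75.00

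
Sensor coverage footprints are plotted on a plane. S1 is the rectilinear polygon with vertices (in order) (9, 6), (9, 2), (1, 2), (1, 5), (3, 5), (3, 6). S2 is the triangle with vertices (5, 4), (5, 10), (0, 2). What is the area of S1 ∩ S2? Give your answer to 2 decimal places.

The intersection is the polygon with vertices (1,3.6), (1.875,5), (3,5), (3,6), (5,6), (5,4), (1,2.4).
By the shoelace formula its area is 8.59.

8.59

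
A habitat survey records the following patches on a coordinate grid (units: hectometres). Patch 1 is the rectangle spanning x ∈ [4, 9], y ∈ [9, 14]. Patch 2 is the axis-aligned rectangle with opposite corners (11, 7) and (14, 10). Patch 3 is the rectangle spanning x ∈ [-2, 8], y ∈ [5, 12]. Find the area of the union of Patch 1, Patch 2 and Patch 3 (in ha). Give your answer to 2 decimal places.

By inclusion–exclusion:
Individual areas: |Patch 1| = 25, |Patch 2| = 9, |Patch 3| = 70.
|Patch 1∩Patch 2| = 0 (no overlap).
|Patch 1∩Patch 3|: x∈[4,8], y∈[9,12] → 4·3 = 12.
|Patch 2∩Patch 3| = 0 (no overlap).
|Patch 1∩Patch 2∩Patch 3| = 0.
|Patch 1 ∪ Patch 2 ∪ Patch 3| = 104 − 12 + 0 = 92.00.

92.00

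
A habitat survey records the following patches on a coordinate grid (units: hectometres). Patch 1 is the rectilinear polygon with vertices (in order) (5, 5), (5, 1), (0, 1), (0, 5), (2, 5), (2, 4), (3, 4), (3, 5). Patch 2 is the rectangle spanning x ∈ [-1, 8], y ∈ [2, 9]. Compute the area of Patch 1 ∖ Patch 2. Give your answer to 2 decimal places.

5.00

|Patch 1| = 19, |Patch 1∩Patch 2| = 14.
|Patch 1 ∖ Patch 2| = |Patch 1| − |Patch 1∩Patch 2| = 19 − 14 = 5.00.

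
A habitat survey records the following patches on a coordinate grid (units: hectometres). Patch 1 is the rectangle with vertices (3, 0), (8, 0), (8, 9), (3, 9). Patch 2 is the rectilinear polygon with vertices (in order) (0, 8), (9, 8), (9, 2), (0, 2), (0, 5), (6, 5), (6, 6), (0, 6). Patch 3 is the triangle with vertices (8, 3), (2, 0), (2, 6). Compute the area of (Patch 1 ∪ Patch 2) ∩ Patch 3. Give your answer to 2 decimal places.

15.50

|Patch 1 ∪ Patch 2| = 66.
|(Patch 1 ∪ Patch 2) ∩ Patch 3| = 15.50.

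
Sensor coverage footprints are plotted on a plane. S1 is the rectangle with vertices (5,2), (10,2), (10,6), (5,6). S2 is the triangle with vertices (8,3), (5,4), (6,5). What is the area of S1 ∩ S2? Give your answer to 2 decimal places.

The intersection is the polygon with vertices (5,4), (6,5), (8,3).
By the shoelace formula its area is 2.00.

2.00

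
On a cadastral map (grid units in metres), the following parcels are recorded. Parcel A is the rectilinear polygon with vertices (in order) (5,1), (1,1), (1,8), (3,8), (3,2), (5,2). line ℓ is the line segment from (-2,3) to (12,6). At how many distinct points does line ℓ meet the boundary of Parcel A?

The segment meets the boundary at (3,4.071), (1,3.643).

2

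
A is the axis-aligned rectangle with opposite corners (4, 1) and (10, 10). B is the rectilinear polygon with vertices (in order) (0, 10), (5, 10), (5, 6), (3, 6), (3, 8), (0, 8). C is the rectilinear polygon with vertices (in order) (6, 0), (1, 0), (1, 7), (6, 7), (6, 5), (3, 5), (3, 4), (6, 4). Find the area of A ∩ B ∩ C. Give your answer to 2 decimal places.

1.00

The intersection is the polygon with vertices (5,6), (4,6), (4,7), (5,7).
By the shoelace formula its area is 1.00.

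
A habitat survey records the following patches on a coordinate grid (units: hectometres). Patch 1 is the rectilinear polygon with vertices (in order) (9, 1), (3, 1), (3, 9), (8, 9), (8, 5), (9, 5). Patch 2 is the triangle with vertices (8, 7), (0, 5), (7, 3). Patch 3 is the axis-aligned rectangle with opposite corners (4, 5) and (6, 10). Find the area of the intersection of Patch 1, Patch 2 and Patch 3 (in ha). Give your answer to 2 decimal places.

The intersection is the polygon with vertices (6,6.5), (6,5), (4,5), (4,6).
By the shoelace formula its area is 2.50.

2.50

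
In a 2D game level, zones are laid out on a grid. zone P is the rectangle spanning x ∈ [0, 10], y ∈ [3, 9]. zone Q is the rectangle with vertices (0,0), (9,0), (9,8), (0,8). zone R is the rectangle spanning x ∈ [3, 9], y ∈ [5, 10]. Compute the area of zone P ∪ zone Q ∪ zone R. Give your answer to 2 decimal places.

93.00

By inclusion–exclusion:
Individual areas: |zone P| = 60, |zone Q| = 72, |zone R| = 30.
|zone P∩zone Q|: x∈[0,9], y∈[3,8] → 9·5 = 45.
|zone P∩zone R|: x∈[3,9], y∈[5,9] → 6·4 = 24.
|zone Q∩zone R|: x∈[3,9], y∈[5,8] → 6·3 = 18.
|zone P∩zone Q∩zone R| = 18.
|zone P ∪ zone Q ∪ zone R| = 162 − 87 + 18 = 93.00.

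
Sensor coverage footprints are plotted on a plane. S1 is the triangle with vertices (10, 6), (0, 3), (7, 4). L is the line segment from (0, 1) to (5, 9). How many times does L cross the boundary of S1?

2

The segment meets the boundary at (1.538,3.462), (1.373,3.196).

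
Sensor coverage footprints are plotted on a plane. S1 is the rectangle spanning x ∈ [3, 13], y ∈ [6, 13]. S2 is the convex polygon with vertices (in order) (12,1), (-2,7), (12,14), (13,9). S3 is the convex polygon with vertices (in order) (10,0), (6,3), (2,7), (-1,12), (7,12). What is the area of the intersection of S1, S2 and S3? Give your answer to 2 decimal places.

The intersection is the polygon with vertices (3,6), (3,9.5), (7.111,11.556), (8.5,6).
By the shoelace formula its area is 22.47.

22.47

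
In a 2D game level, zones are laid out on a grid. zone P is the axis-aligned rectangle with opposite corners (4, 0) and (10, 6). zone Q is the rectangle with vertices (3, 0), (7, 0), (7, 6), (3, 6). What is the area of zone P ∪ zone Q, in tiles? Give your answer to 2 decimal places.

42.00

By inclusion–exclusion:
Individual areas: |zone P| = 36, |zone Q| = 24.
|zone P∩zone Q|: x∈[4,7], y∈[0,6] → 3·6 = 18.
|zone P ∪ zone Q| = 60 − 18 = 42.00.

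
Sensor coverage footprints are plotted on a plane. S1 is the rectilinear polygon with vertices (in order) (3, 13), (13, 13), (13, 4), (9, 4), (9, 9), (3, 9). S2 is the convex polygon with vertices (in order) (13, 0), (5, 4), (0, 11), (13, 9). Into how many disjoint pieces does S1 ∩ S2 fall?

1

S1 ∩ S2 is a single connected region.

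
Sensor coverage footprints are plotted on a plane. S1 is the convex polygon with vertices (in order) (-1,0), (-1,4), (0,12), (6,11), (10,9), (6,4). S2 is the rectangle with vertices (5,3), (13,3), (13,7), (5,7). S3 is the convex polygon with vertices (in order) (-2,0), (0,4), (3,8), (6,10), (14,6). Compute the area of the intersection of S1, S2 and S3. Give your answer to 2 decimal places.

The intersection is the polygon with vertices (5,3.429), (5,7), (8.4,7), (6,4).
By the shoelace formula its area is 6.89.

6.89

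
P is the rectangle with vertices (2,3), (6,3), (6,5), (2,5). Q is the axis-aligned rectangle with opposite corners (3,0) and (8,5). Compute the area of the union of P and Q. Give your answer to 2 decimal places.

By inclusion–exclusion:
Individual areas: |P| = 8, |Q| = 25.
|P∩Q|: x∈[3,6], y∈[3,5] → 3·2 = 6.
|P ∪ Q| = 33 − 6 = 27.00.

27.00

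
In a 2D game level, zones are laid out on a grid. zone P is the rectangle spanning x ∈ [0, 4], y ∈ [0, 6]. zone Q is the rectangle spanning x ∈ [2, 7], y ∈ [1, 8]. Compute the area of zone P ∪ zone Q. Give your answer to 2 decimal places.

49.00

By inclusion–exclusion:
Individual areas: |zone P| = 24, |zone Q| = 35.
|zone P∩zone Q|: x∈[2,4], y∈[1,6] → 2·5 = 10.
|zone P ∪ zone Q| = 59 − 10 = 49.00.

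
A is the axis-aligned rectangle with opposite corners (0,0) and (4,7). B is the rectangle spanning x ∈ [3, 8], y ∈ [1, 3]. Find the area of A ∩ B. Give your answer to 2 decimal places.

2.00

|A∩B|: x∈[3,4], y∈[1,3] → 1·2 = 2.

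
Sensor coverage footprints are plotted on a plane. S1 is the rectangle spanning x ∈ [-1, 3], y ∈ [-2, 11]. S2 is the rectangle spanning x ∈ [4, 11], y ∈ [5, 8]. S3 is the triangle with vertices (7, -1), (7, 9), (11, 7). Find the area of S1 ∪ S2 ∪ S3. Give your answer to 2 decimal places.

83.00

By inclusion–exclusion:
Individual areas: |S1| = 52, |S2| = 21, |S3| = 20.
|S1∩S2| = 0 (no overlap).
|S1∩S3| = 0.
|S2∩S3| = 10.
|S1∩S2∩S3| = 0.
|S1 ∪ S2 ∪ S3| = 93 − 10 + 0 = 83.00.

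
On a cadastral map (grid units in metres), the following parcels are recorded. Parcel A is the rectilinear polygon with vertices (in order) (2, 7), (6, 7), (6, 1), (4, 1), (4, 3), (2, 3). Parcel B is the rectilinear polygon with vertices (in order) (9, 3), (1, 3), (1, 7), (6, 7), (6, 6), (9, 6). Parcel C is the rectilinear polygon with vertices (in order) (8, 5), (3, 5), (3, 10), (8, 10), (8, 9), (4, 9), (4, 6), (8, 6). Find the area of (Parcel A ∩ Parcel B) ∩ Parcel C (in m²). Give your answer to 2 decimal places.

The region (Parcel A ∩ Parcel B) ∩ Parcel C is the polygon with vertices (6,5), (3,5), (3,7), (4,7), (4,6), (6,6).
By the shoelace formula its area is 4.00.

4.00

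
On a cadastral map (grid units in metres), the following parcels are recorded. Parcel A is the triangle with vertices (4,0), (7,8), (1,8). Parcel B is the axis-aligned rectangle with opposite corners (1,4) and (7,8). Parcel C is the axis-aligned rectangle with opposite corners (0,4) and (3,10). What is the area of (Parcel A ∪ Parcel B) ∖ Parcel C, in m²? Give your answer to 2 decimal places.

|Parcel A ∪ Parcel B| = 30.
|(Parcel A ∪ Parcel B) ∩ Parcel C| = 8.
|(Parcel A ∪ Parcel B) ∖ Parcel C| = 30 − 8 = 22.00.

22.00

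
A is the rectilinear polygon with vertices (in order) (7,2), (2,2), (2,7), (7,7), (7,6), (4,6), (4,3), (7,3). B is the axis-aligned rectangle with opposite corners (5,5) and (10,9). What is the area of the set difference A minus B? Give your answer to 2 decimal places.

|A| = 16, |A∩B| = 2.
|A ∖ B| = |A| − |A∩B| = 16 − 2 = 14.00.

14.00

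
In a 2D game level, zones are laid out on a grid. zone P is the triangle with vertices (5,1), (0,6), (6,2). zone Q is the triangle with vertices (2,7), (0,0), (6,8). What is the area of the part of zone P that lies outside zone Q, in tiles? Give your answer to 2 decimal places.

4.03

|zone P| = 5, |zone P∩zone Q| = 0.9657.
|zone P ∖ zone Q| = |zone P| − |zone P∩zone Q| = 5 − 0.9657 = 4.03.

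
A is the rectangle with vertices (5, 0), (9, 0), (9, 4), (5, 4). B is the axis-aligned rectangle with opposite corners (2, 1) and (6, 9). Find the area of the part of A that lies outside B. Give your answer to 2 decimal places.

13.00

|A∩B|: x∈[5,6], y∈[1,4] → 1·3 = 3.
|A| = 16.
|A ∖ B| = |A| − |A∩B| = 16 − 3 = 13.00.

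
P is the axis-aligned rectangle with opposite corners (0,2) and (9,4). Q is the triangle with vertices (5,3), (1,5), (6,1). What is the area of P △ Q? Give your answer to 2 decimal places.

|P| = 18, |Q| = 3, |P∩Q| = 2.25.
|P △ Q| = |P| + |Q| − 2·|P∩Q| = 18 + 3 − 4.5 = 16.50.

16.50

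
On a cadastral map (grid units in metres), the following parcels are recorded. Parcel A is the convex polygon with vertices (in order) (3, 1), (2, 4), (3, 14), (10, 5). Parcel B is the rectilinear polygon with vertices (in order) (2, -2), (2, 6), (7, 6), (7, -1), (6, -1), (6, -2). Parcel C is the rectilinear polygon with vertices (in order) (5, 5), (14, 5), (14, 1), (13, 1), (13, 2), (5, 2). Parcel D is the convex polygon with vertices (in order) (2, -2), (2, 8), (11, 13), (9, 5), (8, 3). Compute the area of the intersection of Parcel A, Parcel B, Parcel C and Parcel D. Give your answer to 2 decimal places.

The intersection is the polygon with vertices (5,2.143), (5,5), (7,5), (7,3.286).
By the shoelace formula its area is 4.57.

4.57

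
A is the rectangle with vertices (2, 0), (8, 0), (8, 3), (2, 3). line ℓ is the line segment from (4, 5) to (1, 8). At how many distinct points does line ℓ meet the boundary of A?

0

The segment lies entirely outside A and never meets its boundary.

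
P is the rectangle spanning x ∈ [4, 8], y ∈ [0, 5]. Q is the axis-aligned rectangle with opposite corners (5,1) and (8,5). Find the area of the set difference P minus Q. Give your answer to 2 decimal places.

8.00

|P∩Q|: x∈[5,8], y∈[1,5] → 3·4 = 12.
|P| = 20.
|P ∖ Q| = |P| − |P∩Q| = 20 − 12 = 8.00.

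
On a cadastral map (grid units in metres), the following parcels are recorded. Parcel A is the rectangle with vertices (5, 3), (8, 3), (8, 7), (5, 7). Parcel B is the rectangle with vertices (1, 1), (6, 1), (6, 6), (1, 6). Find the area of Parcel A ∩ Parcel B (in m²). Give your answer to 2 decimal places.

3.00

|Parcel A∩Parcel B|: x∈[5,6], y∈[3,6] → 1·3 = 3.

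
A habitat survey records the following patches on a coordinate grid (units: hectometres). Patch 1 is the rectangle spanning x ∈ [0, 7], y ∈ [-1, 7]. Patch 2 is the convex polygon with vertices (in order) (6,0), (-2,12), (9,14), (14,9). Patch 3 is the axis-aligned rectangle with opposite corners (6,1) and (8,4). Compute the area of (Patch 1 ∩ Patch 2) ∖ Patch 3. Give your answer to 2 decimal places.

19.78

|Patch 1 ∩ Patch 2| = 22.7708.
|(Patch 1 ∩ Patch 2) ∩ Patch 3| = 2.9931.
|(Patch 1 ∩ Patch 2) ∖ Patch 3| = 22.7708 − 2.9931 = 19.78.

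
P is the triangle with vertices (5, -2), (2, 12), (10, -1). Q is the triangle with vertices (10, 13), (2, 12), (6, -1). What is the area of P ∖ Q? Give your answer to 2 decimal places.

|P| = 36.5, |P∩Q| = 17.122.
|P ∖ Q| = |P| − |P∩Q| = 36.5 − 17.122 = 19.38.

19.38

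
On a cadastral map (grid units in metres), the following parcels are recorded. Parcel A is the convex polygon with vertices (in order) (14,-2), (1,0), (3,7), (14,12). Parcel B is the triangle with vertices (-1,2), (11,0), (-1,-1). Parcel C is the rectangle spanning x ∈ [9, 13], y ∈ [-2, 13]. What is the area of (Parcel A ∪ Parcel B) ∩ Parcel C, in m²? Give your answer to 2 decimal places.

48.70

The region (Parcel A ∪ Parcel B) ∩ Parcel C is the polygon with vertices (13,11.546), (13,-1.846), (9,-1.231), (9,9.727).
By the shoelace formula its area is 48.70.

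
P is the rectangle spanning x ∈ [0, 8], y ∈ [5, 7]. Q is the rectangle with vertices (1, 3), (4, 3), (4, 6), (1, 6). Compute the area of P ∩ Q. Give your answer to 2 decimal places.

|P∩Q|: x∈[1,4], y∈[5,6] → 3·1 = 3.

3.00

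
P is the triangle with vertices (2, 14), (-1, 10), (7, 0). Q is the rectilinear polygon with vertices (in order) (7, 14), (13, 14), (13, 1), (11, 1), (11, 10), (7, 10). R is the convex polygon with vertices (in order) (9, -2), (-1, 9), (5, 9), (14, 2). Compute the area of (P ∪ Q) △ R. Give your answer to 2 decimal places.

95.70

|P ∪ Q| = 73.
|(P ∪ Q) ∩ R| = 22.9003.
|(P ∪ Q) △ R| = 73 + 68.5 − 45.8005 = 95.70.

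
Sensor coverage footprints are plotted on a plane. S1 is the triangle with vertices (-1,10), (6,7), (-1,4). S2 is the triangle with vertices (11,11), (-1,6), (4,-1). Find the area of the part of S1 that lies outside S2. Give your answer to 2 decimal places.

10.56

|S1| = 21, |S1∩S2| = 10.4415.
|S1 ∖ S2| = |S1| − |S1∩S2| = 21 − 10.4415 = 10.56.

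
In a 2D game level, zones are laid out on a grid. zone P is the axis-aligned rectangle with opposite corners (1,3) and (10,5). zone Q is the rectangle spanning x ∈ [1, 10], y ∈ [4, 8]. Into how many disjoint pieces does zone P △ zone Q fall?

zone P △ zone Q splits into 2 disjoint pieces (area 9, area 27).

2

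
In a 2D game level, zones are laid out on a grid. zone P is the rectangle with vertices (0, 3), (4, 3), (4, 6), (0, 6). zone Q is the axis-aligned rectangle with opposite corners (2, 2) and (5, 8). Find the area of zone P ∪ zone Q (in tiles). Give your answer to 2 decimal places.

24.00

By inclusion–exclusion:
Individual areas: |zone P| = 12, |zone Q| = 18.
|zone P∩zone Q|: x∈[2,4], y∈[3,6] → 2·3 = 6.
|zone P ∪ zone Q| = 30 − 6 = 24.00.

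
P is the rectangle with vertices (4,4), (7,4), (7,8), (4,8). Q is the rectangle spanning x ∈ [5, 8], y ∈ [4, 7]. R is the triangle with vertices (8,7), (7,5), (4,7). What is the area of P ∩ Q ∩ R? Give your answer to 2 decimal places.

2.67

The intersection is the polygon with vertices (5,7), (7,7), (7,5), (5,6.333).
By the shoelace formula its area is 2.67.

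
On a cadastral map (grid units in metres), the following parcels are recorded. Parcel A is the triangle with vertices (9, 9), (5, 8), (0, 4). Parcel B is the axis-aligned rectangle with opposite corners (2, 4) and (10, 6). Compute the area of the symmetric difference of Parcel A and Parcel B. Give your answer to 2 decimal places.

|Parcel A| = 5.5, |Parcel B| = 16, |Parcel A∩Parcel B| = 0.6111.
|Parcel A △ Parcel B| = |Parcel A| + |Parcel B| − 2·|Parcel A∩Parcel B| = 5.5 + 16 − 1.2222 = 20.28.

20.28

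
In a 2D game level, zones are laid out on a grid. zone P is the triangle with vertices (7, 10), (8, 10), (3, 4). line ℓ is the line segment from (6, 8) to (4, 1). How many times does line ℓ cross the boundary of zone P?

1

The segment meets the boundary at (5.826,7.391).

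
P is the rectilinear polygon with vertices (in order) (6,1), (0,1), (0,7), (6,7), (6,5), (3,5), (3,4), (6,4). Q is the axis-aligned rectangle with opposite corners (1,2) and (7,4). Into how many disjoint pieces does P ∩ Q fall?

1

P ∩ Q is a single connected region.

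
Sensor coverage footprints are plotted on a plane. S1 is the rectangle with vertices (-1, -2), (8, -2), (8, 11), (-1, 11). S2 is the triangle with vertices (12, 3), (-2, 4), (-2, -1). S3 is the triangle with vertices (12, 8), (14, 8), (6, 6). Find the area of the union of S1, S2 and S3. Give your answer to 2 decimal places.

126.51

By inclusion–exclusion:
Individual areas: |S1| = 117, |S2| = 35, |S3| = 2.
|S1∩S2| = 27.3214.
|S1∩S3| = 0.1667.
|S2∩S3| = 0.
|S1∩S2∩S3| = 0.
|S1 ∪ S2 ∪ S3| = 154 − 27.4881 + 0 = 126.51.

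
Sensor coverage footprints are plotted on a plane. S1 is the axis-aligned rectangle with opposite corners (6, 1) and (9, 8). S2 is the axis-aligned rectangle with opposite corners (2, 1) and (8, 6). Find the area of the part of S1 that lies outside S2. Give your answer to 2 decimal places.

|S1∩S2|: x∈[6,8], y∈[1,6] → 2·5 = 10.
|S1| = 21.
|S1 ∖ S2| = |S1| − |S1∩S2| = 21 − 10 = 11.00.

11.00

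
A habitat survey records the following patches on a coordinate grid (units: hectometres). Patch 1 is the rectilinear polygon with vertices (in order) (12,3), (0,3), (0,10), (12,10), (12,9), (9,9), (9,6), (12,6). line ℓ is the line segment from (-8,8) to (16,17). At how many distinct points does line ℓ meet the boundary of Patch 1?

The segment lies entirely outside Patch 1 and never meets its boundary.

0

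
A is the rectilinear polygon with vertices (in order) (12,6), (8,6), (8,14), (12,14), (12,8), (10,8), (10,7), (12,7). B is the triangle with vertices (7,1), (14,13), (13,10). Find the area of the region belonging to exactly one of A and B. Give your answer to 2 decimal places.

32.31

|A| = 30, |B| = 4.5, |A∩B| = 1.0952.
|A △ B| = |A| + |B| − 2·|A∩B| = 30 + 4.5 − 2.1905 = 32.31.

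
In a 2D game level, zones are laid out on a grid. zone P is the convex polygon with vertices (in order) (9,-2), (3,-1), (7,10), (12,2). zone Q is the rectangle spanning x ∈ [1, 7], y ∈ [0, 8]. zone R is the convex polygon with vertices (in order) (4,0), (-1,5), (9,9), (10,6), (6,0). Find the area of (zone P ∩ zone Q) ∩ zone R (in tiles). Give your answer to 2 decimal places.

16.54

The region (zone P ∩ zone Q) ∩ zone R is the polygon with vertices (7,8), (7,1.5), (6,0), (4,0), (3.533,0.467), (6.234,7.894), (6.5,8).
By the shoelace formula its area is 16.54.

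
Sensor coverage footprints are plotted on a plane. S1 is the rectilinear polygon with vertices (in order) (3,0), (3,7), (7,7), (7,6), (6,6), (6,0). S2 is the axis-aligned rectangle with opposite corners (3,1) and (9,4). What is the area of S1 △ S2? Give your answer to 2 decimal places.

22.00

|S1| = 22, |S2| = 18, |S1∩S2| = 9.
|S1 △ S2| = |S1| + |S2| − 2·|S1∩S2| = 22 + 18 − 18 = 22.00.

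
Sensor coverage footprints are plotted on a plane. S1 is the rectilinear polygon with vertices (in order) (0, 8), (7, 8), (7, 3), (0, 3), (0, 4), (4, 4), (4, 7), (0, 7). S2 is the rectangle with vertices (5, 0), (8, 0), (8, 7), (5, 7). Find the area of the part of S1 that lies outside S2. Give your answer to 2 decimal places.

|S1| = 23, |S1∩S2| = 8.
|S1 ∖ S2| = |S1| − |S1∩S2| = 23 − 8 = 15.00.

15.00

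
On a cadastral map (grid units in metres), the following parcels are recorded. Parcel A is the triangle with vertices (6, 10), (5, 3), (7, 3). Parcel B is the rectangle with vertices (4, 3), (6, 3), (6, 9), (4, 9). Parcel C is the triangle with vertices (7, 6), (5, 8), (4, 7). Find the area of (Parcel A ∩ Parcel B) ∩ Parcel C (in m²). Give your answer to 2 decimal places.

The region (Parcel A ∩ Parcel B) ∩ Parcel C is the polygon with vertices (6,6.333), (5.5,6.5), (5.625,7.375), (6,7).
By the shoelace formula its area is 0.35.

0.35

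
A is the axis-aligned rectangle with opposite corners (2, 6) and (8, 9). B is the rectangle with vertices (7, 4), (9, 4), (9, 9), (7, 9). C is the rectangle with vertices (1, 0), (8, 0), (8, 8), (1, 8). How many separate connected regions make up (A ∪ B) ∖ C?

1

(A ∪ B) ∖ C is a single connected region.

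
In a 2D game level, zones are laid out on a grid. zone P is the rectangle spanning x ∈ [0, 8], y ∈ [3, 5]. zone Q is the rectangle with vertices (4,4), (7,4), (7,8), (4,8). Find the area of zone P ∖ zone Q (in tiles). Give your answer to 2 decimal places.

13.00

|zone P∩zone Q|: x∈[4,7], y∈[4,5] → 3·1 = 3.
|zone P| = 16.
|zone P ∖ zone Q| = |zone P| − |zone P∩zone Q| = 16 − 3 = 13.00.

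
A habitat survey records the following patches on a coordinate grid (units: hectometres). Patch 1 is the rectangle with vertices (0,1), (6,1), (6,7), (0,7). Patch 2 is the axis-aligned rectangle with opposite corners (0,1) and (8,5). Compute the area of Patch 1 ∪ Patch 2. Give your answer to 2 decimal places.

By inclusion–exclusion:
Individual areas: |Patch 1| = 36, |Patch 2| = 32.
|Patch 1∩Patch 2|: x∈[0,6], y∈[1,5] → 6·4 = 24.
|Patch 1 ∪ Patch 2| = 68 − 24 = 44.00.

44.00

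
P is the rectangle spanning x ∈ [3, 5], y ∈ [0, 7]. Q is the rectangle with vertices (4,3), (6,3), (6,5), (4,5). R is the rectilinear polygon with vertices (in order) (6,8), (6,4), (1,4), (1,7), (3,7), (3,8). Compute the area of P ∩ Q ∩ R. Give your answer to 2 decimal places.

The intersection is the polygon with vertices (4,5), (5,5), (5,4), (4,4).
By the shoelace formula its area is 1.00.

1.00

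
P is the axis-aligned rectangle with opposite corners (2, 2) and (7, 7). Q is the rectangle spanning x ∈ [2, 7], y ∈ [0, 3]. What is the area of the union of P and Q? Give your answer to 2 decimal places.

By inclusion–exclusion:
Individual areas: |P| = 25, |Q| = 15.
|P∩Q|: x∈[2,7], y∈[2,3] → 5·1 = 5.
|P ∪ Q| = 40 − 5 = 35.00.

35.00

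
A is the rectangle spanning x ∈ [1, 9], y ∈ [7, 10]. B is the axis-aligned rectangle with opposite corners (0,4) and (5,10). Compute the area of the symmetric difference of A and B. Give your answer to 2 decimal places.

|A∩B|: x∈[1,5], y∈[7,10] → 4·3 = 12.
|A △ B| = |A| + |B| − 2·|A∩B| = 24 + 30 − 24 = 30.00.

30.00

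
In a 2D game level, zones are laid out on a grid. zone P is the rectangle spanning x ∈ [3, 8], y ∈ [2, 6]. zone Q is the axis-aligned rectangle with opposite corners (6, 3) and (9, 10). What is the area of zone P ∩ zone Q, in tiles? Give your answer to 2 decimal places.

6.00

|zone P∩zone Q|: x∈[6,8], y∈[3,6] → 2·3 = 6.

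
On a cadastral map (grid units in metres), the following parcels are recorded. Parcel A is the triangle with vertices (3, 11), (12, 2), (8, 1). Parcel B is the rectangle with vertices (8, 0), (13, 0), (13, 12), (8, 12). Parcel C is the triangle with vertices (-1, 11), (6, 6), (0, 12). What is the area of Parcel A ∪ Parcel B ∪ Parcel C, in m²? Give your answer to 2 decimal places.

78.39

By inclusion–exclusion:
Individual areas: |Parcel A| = 22.5, |Parcel B| = 60, |Parcel C| = 6.
|Parcel A∩Parcel B| = 10.
|Parcel A∩Parcel C| = 0.1111.
|Parcel B∩Parcel C| = 0.
|Parcel A∩Parcel B∩Parcel C| = 0.
|Parcel A ∪ Parcel B ∪ Parcel C| = 88.5 − 10.1111 + 0 = 78.39.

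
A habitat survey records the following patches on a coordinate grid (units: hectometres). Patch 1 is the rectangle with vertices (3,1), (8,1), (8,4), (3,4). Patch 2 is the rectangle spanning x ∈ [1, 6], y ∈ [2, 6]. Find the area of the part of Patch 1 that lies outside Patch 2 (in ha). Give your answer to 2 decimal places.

|Patch 1∩Patch 2|: x∈[3,6], y∈[2,4] → 3·2 = 6.
|Patch 1| = 15.
|Patch 1 ∖ Patch 2| = |Patch 1| − |Patch 1∩Patch 2| = 15 − 6 = 9.00.

9.00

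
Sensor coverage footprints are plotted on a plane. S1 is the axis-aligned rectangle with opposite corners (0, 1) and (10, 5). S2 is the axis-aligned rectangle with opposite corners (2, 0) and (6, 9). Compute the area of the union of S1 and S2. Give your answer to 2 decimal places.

By inclusion–exclusion:
Individual areas: |S1| = 40, |S2| = 36.
|S1∩S2|: x∈[2,6], y∈[1,5] → 4·4 = 16.
|S1 ∪ S2| = 76 − 16 = 60.00.

60.00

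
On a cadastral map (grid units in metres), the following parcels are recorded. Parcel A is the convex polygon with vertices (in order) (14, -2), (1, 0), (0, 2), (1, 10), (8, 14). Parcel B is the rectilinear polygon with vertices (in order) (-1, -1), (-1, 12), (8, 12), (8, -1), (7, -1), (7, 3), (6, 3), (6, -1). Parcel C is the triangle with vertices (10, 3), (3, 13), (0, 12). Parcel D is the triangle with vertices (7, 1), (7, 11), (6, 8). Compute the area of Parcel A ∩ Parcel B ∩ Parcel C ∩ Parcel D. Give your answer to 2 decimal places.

1.63

The intersection is the polygon with vertices (7,7.286), (7,5.7), (6.229,6.393), (6,8), (6.161,8.484).
By the shoelace formula its area is 1.63.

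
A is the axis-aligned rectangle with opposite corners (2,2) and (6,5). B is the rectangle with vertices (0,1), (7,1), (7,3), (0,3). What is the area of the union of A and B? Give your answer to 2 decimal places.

By inclusion–exclusion:
Individual areas: |A| = 12, |B| = 14.
|A∩B|: x∈[2,6], y∈[2,3] → 4·1 = 4.
|A ∪ B| = 26 − 4 = 22.00.

22.00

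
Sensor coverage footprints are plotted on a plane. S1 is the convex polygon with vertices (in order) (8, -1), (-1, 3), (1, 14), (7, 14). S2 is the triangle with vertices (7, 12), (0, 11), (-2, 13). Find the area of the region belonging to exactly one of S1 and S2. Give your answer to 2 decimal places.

|S1| = 98.5, |S2| = 8, |S1∩S2| = 5.1749.
|S1 △ S2| = |S1| + |S2| − 2·|S1∩S2| = 98.5 + 8 − 10.3498 = 96.15.

96.15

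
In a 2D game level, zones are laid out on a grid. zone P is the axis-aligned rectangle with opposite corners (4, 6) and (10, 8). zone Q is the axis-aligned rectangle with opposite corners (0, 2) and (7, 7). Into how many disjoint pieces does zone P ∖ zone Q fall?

zone P ∖ zone Q is a single connected region.

1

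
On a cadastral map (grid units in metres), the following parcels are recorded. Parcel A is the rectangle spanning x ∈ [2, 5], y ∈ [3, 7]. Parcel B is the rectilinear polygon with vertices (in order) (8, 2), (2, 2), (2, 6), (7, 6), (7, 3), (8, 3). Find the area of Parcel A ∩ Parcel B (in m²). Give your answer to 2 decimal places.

The intersection is the polygon with vertices (5,3), (2,3), (2,6), (5,6).
By the shoelace formula its area is 9.00.

9.00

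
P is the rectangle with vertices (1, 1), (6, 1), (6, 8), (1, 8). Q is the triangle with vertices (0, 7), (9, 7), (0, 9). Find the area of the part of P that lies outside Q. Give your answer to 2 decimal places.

|P| = 35, |P∩Q| = 4.75.
|P ∖ Q| = |P| − |P∩Q| = 35 − 4.75 = 30.25.

30.25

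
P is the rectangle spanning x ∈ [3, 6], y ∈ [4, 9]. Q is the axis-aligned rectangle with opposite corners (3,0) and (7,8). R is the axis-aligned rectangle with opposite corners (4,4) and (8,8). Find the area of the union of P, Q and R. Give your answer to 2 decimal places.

39.00

By inclusion–exclusion:
Individual areas: |P| = 15, |Q| = 32, |R| = 16.
|P∩Q|: x∈[3,6], y∈[4,8] → 3·4 = 12.
|P∩R|: x∈[4,6], y∈[4,8] → 2·4 = 8.
|Q∩R|: x∈[4,7], y∈[4,8] → 3·4 = 12.
|P∩Q∩R| = 8.
|P ∪ Q ∪ R| = 63 − 32 + 8 = 39.00.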